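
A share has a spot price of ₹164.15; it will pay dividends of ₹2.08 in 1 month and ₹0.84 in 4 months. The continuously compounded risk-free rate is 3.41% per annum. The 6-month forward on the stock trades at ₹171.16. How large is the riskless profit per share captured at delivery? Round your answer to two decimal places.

₹7.14 per share

PV(dividends) I = 2.08·e^(−0.0341·1/12) + 0.84·e^(−0.0341·4/12) = 2.9046
Fair forward F* = (S − I)·e^(rT) = (164.15 − 2.9046)·e^0.017050 = 161.2454 × 1.017196 = 164.0182
Market ₹171.16 > fair 164.0182: forward overpriced → cash-and-carry (borrow at r, buy the stock and collect the dividends, short the forward).
Profit at T = |F_mkt − F*| = |171.16 − 164.0182| = ₹7.14 per share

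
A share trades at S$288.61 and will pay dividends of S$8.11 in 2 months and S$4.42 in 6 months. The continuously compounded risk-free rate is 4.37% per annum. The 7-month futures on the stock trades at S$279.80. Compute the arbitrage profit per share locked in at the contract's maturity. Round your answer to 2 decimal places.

PV(dividends) I = 8.11·e^(−0.0437·2/12) + 4.42·e^(−0.0437·6/12) = 12.3756
Fair futures F* = (S − I)·e^(rT) = (288.61 − 12.3756)·e^0.025492 = 276.2344 × 1.025820 = 283.3668
Market S$279.80 < fair 283.3668: forward underpriced → reverse cash-and-carry (short the stock, invest proceeds at r, pay the dividends, go long the forward).
Profit at T = |F_mkt − F*| = |279.80 − 283.3668| = S$3.57 per share

S$3.57 per share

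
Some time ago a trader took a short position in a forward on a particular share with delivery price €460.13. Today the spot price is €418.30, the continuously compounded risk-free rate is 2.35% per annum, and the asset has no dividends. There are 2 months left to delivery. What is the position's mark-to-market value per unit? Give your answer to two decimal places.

€40.03

Current fair forward for the remaining 2 months: F = S·e^(r·T), r = 0.0235
F = 418.30 · e^(0.0235 × 2/12) = 418.30 × 1.003924 = 419.9414
Value of long forward = (F − K)·e^(−rT) = (419.9414 − 460.13) · e^(−0.0235·2/12)
= -40.1886 × 0.996091 = -40.03
Short position value = −(long value) = €40.03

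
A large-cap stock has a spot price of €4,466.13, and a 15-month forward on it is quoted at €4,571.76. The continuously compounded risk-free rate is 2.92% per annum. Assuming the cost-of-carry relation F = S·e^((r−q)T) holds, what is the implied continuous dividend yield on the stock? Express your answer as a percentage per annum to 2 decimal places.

From F = S·e^((r−q)T): (r − q) = ln(F/S)/T
ln(4571.76/4466.13) = ln(1.023651) = 0.023376
(r − q) = 0.023376 / (15/12) = 0.018701
q = r − ln(F/S)/T = 0.0292 − 0.018701 = 0.010499
q = 1.05%

1.05%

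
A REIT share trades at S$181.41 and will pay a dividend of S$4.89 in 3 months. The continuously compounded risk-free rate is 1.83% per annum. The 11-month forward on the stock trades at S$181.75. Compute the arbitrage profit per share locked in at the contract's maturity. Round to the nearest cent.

PV(dividends) I = 4.89·e^(−0.0183·3/12) = 4.8677
Fair forward F* = (S − I)·e^(rT) = (181.41 − 4.8677)·e^0.016775 = 176.5423 × 1.016916 = 179.5287
Market S$181.75 > fair 179.5287: forward overpriced → cash-and-carry (borrow at r, buy the stock and collect the dividends, short the forward).
Profit at T = |F_mkt − F*| = |181.75 − 179.5287| = S$2.22 per share

S$2.22 per share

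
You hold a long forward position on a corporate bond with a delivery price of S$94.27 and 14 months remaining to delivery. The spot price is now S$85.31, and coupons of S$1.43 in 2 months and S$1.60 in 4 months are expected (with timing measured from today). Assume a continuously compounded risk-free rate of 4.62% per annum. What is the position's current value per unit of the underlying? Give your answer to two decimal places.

-S$7.01

PV(remaining coupons) I = 1.43·e^(−0.0462·2/12) + 1.60·e^(−0.0462·4/12) = 2.9946
Current forward F = (S − I)·e^(rT) = (85.31 − 2.9946)·e^(0.0462·14/12) = 82.3154 × 1.055379 = 86.8739
Value (long) = (F − K)·e^(−rT) = (86.8739 − 94.27) × 0.947527 = -7.0080
Value = -S$7.01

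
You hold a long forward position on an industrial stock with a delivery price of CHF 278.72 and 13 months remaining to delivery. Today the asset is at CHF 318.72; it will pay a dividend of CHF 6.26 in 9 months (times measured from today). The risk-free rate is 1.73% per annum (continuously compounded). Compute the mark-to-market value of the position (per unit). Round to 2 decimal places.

PV(remaining dividends) I = 6.26·e^(−0.0173·9/12) = 6.1793
Current forward F = (S − I)·e^(rT) = (318.72 − 6.1793)·e^(0.0173·13/12) = 312.5407 × 1.018918 = 318.4533
Value (long) = (F − K)·e^(−rT) = (318.4533 − 278.72) × 0.981433 = 38.9956
Value = CHF 39.00

CHF 39.00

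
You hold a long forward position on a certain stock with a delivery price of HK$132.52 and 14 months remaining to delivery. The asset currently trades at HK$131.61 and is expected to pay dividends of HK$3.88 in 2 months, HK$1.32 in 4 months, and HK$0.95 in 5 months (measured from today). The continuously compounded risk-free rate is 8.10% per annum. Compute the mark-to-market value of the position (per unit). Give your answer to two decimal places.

PV(remaining dividends) I = 3.88·e^(−0.0810·2/12) + 1.32·e^(−0.0810·4/12) + 0.95·e^(−0.0810·5/12) = 6.0313
Current forward F = (S − I)·e^(rT) = (131.61 − 6.0313)·e^(0.0810·14/12) = 125.5787 × 1.099109 = 138.0247
Value (long) = (F − K)·e^(−rT) = (138.0247 − 132.52) × 0.909828 = 5.0083
Value = HK$5.01

HK$5.01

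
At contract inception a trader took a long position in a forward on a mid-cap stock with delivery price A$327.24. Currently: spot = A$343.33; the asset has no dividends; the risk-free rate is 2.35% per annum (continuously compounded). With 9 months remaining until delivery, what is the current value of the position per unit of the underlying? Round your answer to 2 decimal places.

A$21.81

Current fair forward for the remaining 9 months: F = S·e^(r·T), r = 0.0235
F = 343.33 · e^(0.0235 × 9/12) = 343.33 × 1.017781 = 349.4348
Value of long forward = (F − K)·e^(−rT) = (349.4348 − 327.24) · e^(−0.0235·9/12)
= 22.1948 × 0.982529 = 21.81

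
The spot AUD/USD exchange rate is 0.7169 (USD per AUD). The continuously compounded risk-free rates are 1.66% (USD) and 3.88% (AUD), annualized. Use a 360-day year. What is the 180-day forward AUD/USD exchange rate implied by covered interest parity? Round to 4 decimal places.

F = S·e^((r_USD − r_AUD)T) = 0.7169 · e^((0.0166 − 0.0388) × 180/360)
= 0.7169 · e^-0.011100 = 0.7169 × 0.988961
F = 0.7090 USD per AUD

0.7090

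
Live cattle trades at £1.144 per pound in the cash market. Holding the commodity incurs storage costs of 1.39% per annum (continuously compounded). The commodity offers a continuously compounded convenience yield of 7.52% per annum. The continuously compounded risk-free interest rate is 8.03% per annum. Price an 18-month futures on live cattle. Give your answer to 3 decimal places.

£1.177 per pound

Net carry = r + u − y = 0.0803 + 0.0139 − 0.0752 = 0.0190
F = S·e^((r+u−y)T) = 1.144 · e^(0.0190 × 18/12) = 1.144 · e^0.028500
= 1.144 × 1.028910 = £1.177 per pound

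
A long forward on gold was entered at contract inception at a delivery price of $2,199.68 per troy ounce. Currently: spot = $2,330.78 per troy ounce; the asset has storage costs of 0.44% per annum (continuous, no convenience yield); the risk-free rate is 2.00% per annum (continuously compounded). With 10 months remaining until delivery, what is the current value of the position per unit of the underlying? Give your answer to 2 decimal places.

$176.02 per troy ounce

Current fair forward for the remaining 10 months: F = S·e^((r + u)·T), (r + u) = 0.0200 + 0.0044 = 0.0244
F = 2330.78 · e^(0.0244 × 10/12) = 2330.78 × 1.02054146 = 2378.6576
Value of long forward = (F − K)·e^(−rT) = (2378.6576 − 2199.68) · e^(−0.0200·10/12)
= 178.9776 × 0.98347145 = 176.02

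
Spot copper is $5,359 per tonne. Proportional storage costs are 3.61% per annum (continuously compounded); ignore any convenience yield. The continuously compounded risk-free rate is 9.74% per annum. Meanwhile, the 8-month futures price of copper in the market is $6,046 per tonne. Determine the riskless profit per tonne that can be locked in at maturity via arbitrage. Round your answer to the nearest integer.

Fair futures: F* = S·e^(carry·T), with carry = (r + u) = 0.0974 + 0.0361 = 0.1335
F* = 5359 · e^(0.1335 × 8/12) = 5359 · e^0.089000 = 5359 × 1.093081 = $5857.8211
Market $6046 > fair $5857.8211: forward overpriced → cash-and-carry (buy spot, short the forward).
At maturity, profit = |F_mkt − F*| = |6046 − 5857.8211| = $188 per tonne

$188 per tonne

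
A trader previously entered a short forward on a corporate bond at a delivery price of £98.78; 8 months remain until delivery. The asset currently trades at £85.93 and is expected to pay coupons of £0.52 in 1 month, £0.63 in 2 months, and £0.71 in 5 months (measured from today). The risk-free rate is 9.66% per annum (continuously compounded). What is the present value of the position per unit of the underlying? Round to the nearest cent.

£8.51

PV(remaining coupons) I = 0.52·e^(−0.0966·1/12) + 0.63·e^(−0.0966·2/12) + 0.71·e^(−0.0966·5/12) = 1.8178
Current forward F = (S − I)·e^(rT) = (85.93 − 1.8178)·e^(0.0966·8/12) = 84.1122 × 1.066519 = 89.7073
Value (long) = (F − K)·e^(−rT) = (89.7073 − 98.78) × 0.937630 = -8.5068
Short position value = −(long value) = £8.51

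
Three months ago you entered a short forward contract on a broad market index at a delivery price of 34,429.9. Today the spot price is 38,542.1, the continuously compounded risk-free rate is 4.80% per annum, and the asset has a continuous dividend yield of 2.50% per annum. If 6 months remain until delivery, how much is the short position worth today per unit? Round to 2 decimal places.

Current fair forward for the remaining 6 months: F = S·e^((r − q)·T), (r − q) = 0.0480 − 0.0250 = 0.0230
F = 38542.1 · e^(0.0230 × 6/12) = 38542.1 × 1.01156638 = 38987.8926
Value of long forward = (F − K)·e^(−rT) = (38987.8926 − 34429.9) · e^(−0.0480·6/12)
= 4557.9926 × 0.97628571 = 4449.90
Short position value = −(long value) = -4449.90

-4449.90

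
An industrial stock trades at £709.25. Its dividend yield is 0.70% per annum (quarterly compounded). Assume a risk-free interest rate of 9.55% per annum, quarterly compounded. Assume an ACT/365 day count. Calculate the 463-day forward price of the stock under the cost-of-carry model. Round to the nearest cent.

F = S · (1+r/4)^(4T) / (1+q/4)^(4T)
= 709.25 × 1.127178 / 1.008911 = 709.25 × 1.117222
F = £792.39

£792.39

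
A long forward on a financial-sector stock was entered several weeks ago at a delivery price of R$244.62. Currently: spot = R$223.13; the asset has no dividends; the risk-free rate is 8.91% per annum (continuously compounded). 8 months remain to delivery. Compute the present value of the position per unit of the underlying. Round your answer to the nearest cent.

-R$7.38

Current fair forward for the remaining 8 months: F = S·e^(r·T), r = 0.0891
F = 223.13 · e^(0.0891 × 8/12) = 223.13 × 1.061200 = 236.7856
Value of long forward = (F − K)·e^(−rT) = (236.7856 − 244.62) · e^(−0.0891·8/12)
= -7.8344 × 0.942330 = -7.38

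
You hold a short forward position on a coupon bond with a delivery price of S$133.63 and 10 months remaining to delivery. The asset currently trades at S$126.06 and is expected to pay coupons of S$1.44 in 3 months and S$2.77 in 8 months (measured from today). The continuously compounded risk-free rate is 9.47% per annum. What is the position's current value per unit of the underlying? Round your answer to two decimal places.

S$1.44

PV(remaining coupons) I = 1.44·e^(−0.0947·3/12) + 2.77·e^(−0.0947·8/12) = 4.0068
Current forward F = (S − I)·e^(rT) = (126.06 − 4.0068)·e^(0.0947·10/12) = 122.0532 × 1.082114 = 132.0755
Value (long) = (F − K)·e^(−rT) = (132.0755 − 133.63) × 0.924117 = -1.4365
Short position value = −(long value) = S$1.44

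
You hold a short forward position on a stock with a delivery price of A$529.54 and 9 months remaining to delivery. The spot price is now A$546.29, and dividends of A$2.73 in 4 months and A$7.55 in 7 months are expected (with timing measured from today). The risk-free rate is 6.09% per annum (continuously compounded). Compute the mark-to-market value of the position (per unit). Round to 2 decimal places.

-A$30.43

PV(remaining dividends) I = 2.73·e^(−0.0609·4/12) + 7.55·e^(−0.0609·7/12) = 9.9616
Current forward F = (S − I)·e^(rT) = (546.29 − 9.9616)·e^(0.0609·9/12) = 536.3284 × 1.046734 = 561.3932
Value (long) = (F − K)·e^(−rT) = (561.3932 − 529.54) × 0.955352 = 30.4310
Short position value = −(long value) = -A$30.43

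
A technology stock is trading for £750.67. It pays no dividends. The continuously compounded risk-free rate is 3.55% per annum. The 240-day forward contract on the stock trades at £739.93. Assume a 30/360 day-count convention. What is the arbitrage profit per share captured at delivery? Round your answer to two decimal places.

Fair forward: F* = S·e^(carry·T), with carry = r = 0.0355
F* = 750.67 · e^(0.0355 × 240/360) = 750.67 · e^0.023667 = 750.67 × 1.023949 = £768.6478
Market £739.93 < fair £768.6478: forward underpriced → reverse cash-and-carry (short spot, go long the forward).
At maturity, profit = |F_mkt − F*| = |739.93 − 768.6478| = £28.72 per share

£28.72 per share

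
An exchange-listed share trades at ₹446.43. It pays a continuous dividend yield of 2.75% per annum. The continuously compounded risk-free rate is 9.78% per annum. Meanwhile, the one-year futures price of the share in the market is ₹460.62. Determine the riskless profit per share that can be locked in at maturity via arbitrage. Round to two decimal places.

₹18.32 per share

Fair futures: F* = S·e^(carry·T), with carry = (r − q) = 0.0978 − 0.0275 = 0.0703
F* = 446.43 · e^(0.0703 × 12/12) = 446.43 · e^0.070300 = 446.43 × 1.072830 = ₹478.9435
Market ₹460.62 < fair ₹478.9435: forward underpriced → reverse cash-and-carry (short spot, go long the forward).
At maturity, profit = |F_mkt − F*| = |460.62 − 478.9435| = ₹18.32 per share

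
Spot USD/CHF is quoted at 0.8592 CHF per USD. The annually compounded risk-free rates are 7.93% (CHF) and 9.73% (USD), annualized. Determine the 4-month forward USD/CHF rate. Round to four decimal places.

0.8545

By covered interest parity, F = S · (1+r_CHF)^T / (1+r_USD)^T
= 0.8592 × 1.025764 / 1.031435 = 0.8592 × 0.994502
F = 0.8545 CHF per USD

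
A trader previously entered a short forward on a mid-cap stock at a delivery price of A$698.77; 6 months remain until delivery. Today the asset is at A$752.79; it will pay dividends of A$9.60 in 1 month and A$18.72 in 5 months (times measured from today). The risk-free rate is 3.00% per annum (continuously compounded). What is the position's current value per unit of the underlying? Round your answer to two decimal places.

PV(remaining dividends) I = 9.60·e^(−0.0300·1/12) + 18.72·e^(−0.0300·5/12) = 28.0635
Current forward F = (S − I)·e^(rT) = (752.79 − 28.0635)·e^(0.0300·6/12) = 724.7265 × 1.015113 = 735.6793
Value (long) = (F − K)·e^(−rT) = (735.6793 − 698.77) × 0.985112 = 36.3598
Short position value = −(long value) = -A$36.36

-A$36.36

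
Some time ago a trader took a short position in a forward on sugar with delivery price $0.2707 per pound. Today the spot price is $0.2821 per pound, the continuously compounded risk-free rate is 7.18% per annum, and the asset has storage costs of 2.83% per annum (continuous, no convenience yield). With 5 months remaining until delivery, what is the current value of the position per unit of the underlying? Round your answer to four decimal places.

Current fair forward for the remaining 5 months: F = S·e^((r + u)·T), (r + u) = 0.0718 + 0.0283 = 0.1001
F = 0.2821 · e^(0.1001 × 5/12) = 0.2821 × 1.042590 = 0.2941
Value of long forward = (F − K)·e^(−rT) = (0.2941 − 0.2707) · e^(−0.0718·5/12)
= 0.0234 × 0.970526 = 0.0227
Short position value = −(long value) = -$0.0227

-$0.0227 per pound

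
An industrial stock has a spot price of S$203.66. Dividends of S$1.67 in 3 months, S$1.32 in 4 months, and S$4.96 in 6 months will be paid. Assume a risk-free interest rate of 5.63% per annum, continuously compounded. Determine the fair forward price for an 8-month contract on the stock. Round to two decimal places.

S$203.39

PV(dividends) I = 1.67·e^(−0.0563·3/12) + 1.32·e^(−0.0563·4/12) + 4.96·e^(−0.0563·6/12)
I = 1.6467 + 1.2955 + 4.8223 = 7.7645
F = (S − I)·e^(rT) = (203.66 − 7.7645) · e^(0.0563·8/12)
= 195.8955 · e^0.037533 = 195.8955 × 1.038246 = S$203.39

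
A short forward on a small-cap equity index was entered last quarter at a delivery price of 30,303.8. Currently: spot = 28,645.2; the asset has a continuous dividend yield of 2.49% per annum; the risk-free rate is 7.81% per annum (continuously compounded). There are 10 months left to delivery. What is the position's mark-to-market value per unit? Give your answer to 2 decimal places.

337.40

Current fair forward for the remaining 10 months: F = S·e^((r − q)·T), (r − q) = 0.0781 − 0.0249 = 0.0532
F = 28645.2 · e^(0.0532 × 10/12) = 28645.2 × 1.04533074 = 29943.7081
Value of long forward = (F − K)·e^(−rT) = (29943.7081 − 30303.8) · e^(−0.0781·10/12)
= -360.0919 × 0.93698938 = -337.40
Short position value = −(long value) = 337.40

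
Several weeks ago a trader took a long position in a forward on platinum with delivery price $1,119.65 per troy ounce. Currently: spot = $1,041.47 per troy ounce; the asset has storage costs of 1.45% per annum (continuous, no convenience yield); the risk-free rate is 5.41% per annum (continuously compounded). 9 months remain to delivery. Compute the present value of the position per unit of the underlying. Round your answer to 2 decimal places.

-$22.27 per troy ounce

Current fair forward for the remaining 9 months: F = S·e^((r + u)·T), (r + u) = 0.0541 + 0.0145 = 0.0686
F = 1041.47 · e^(0.0686 × 9/12) = 1041.47 × 1.05279655 = 1096.4560
Value of long forward = (F − K)·e^(−rT) = (1096.4560 − 1119.65) · e^(−0.0541·9/12)
= -23.1940 × 0.96023714 = -22.27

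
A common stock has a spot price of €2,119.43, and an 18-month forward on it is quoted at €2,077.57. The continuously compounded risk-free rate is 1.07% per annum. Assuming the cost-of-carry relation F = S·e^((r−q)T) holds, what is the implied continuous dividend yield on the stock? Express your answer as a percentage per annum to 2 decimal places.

2.40%

From F = S·e^((r−q)T): (r − q) = ln(F/S)/T
ln(2077.57/2119.43) = ln(0.980249) = -0.019949
(r − q) = -0.019949 / (18/12) = -0.013299
q = r − ln(F/S)/T = 0.0107 + 0.013299 = 0.023999
q = 2.40%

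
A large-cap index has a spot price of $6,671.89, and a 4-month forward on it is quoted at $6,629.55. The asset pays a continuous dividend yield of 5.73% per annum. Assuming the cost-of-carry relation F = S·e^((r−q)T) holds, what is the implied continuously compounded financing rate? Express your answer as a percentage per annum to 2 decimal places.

3.82%

From F = S·e^((r−q)T): (r − q) = ln(F/S)/T
ln(6629.55/6671.89) = ln(0.993654) = -0.006366
(r − q) = -0.006366 / (4/12) = -0.019098
r = ln(F/S)/T + q = -0.019098 + 0.0573 = 0.038202
r = 3.82%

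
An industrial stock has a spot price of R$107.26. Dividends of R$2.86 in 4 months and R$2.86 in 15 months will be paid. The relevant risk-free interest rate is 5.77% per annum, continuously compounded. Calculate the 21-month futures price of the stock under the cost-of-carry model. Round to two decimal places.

R$112.61

PV(dividends) I = 2.86·e^(−0.0577·4/12) + 2.86·e^(−0.0577·15/12)
I = 2.8055 + 2.6610 = 5.4665
F = (S − I)·e^(rT) = (107.26 − 5.4665) · e^(0.0577·21/12)
= 101.7935 · e^0.100975 = 101.7935 × 1.106249 = R$112.61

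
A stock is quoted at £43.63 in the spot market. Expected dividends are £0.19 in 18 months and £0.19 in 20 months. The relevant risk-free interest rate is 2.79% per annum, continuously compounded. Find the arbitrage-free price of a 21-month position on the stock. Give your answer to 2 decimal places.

PV(dividends) I = 0.19·e^(−0.0279·18/12) + 0.19·e^(−0.0279·20/12)
I = 0.1822 + 0.1814 = 0.3636
F = (S − I)·e^(rT) = (43.63 − 0.3636) · e^(0.0279·21/12)
= 43.2664 · e^0.048825 = 43.2664 × 1.050037 = £45.43

£45.43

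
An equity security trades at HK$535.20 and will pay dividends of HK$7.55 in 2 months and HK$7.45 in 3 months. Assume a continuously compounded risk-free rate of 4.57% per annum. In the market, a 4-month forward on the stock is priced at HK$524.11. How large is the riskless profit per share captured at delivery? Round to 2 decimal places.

HK$4.22 per share

PV(dividends) I = 7.55·e^(−0.0457·2/12) + 7.45·e^(−0.0457·3/12) = 14.8581
Fair forward F* = (S − I)·e^(rT) = (535.20 − 14.8581)·e^0.015233 = 520.3419 × 1.015350 = 528.3291
Market HK$524.11 < fair 528.3291: forward underpriced → reverse cash-and-carry (short the stock, invest proceeds at r, pay the dividends, go long the forward).
Profit at T = |F_mkt − F*| = |524.11 − 528.3291| = HK$4.22 per share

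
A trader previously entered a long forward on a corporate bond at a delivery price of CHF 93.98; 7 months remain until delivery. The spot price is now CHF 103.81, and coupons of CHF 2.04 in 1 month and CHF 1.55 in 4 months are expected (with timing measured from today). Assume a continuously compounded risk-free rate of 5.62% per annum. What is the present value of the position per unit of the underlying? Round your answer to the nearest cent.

PV(remaining coupons) I = 2.04·e^(−0.0562·1/12) + 1.55·e^(−0.0562·4/12) = 3.5517
Current forward F = (S − I)·e^(rT) = (103.81 − 3.5517)·e^(0.0562·7/12) = 100.2583 × 1.033327 = 103.5996
Value (long) = (F − K)·e^(−rT) = (103.5996 − 93.98) × 0.967748 = 9.3093
Value = CHF 9.31

CHF 9.31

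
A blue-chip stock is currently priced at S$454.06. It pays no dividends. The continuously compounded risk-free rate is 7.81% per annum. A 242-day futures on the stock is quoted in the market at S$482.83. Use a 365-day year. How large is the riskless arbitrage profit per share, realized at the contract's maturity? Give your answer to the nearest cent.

S$4.64 per share

Fair futures: F* = S·e^(carry·T), with carry = r = 0.0781
F* = 454.06 · e^(0.0781 × 242/365) = 454.06 · e^0.051781 = 454.06 × 1.053145 = S$478.1910
Market S$482.83 > fair S$478.1910: forward overpriced → cash-and-carry (buy spot, short the forward).
At maturity, profit = |F_mkt − F*| = |482.83 − 478.1910| = S$4.64 per share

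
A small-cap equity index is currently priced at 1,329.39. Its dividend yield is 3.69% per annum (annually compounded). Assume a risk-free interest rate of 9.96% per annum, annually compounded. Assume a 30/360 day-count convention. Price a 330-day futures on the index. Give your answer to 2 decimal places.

F = S · (1+r)^T / (1+q)^T
= 1329.39 × 1.09093407 / 1.03377367 = 1329.39 × 1.05529295
F = 1,402.90

1,402.90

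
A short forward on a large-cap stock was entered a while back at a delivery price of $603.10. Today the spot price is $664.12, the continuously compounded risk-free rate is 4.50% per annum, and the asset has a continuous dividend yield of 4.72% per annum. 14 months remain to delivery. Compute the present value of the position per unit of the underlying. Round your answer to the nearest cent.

Current fair forward for the remaining 14 months: F = S·e^((r − q)·T), (r − q) = 0.0450 − 0.0472 = -0.0022
F = 664.12 · e^(-0.0022 × 14/12) = 664.12 × 0.997437 = 662.4179
Value of long forward = (F − K)·e^(−rT) = (662.4179 − 603.10) · e^(−0.0450·14/12)
= 59.3179 × 0.948854 = 56.28
Short position value = −(long value) = -$56.28

-$56.28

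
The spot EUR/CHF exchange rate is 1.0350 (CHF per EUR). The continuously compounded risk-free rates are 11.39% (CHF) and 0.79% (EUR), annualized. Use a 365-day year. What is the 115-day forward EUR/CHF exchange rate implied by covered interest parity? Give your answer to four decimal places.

F = S·e^((r_CHF − r_EUR)T) = 1.0350 · e^((0.1139 − 0.0079) × 115/365)
= 1.0350 · e^0.033397 = 1.0350 × 1.033961
F = 1.0701 CHF per EUR

1.0701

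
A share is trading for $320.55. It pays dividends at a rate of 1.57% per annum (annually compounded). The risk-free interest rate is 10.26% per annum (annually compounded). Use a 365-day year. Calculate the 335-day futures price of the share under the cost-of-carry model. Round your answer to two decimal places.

$345.64

F = S · (1+r)^T / (1+q)^T
= 320.55 × 1.093784 / 1.014400 = 320.55 × 1.078257
F = $345.64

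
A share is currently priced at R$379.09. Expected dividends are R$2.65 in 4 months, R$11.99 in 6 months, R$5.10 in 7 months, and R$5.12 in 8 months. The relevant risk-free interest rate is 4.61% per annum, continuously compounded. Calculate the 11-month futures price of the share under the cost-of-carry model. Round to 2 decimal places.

R$370.15

PV(dividends) I = 2.65·e^(−0.0461·4/12) + 11.99·e^(−0.0461·6/12) + 5.10·e^(−0.0461·7/12) + 5.12·e^(−0.0461·8/12)
I = 2.6096 + 11.7168 + 4.9647 + 4.9650 = 24.2561
F = (S − I)·e^(rT) = (379.09 − 24.2561) · e^(0.0461·11/12)
= 354.8339 · e^0.042258 = 354.8339 × 1.043164 = R$370.15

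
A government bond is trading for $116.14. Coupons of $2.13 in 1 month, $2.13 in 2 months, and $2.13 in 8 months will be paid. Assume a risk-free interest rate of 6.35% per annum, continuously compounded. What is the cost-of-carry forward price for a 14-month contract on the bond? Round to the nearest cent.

PV(coupons) I = 2.13·e^(−0.0635·1/12) + 2.13·e^(−0.0635·2/12) + 2.13·e^(−0.0635·8/12)
I = 2.1188 + 2.1076 + 2.0417 = 6.2681
F = (S − I)·e^(rT) = (116.14 − 6.2681) · e^(0.0635·14/12)
= 109.8719 · e^0.074083 = 109.8719 × 1.076896 = $118.32

$118.32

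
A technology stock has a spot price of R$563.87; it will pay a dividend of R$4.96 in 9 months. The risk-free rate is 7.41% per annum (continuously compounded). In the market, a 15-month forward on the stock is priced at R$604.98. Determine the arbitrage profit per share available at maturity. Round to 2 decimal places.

R$8.47 per share

PV(dividends) I = 4.96·e^(−0.0741·9/12) = 4.6919
Fair forward F* = (S − I)·e^(rT) = (563.87 − 4.6919)·e^0.092625 = 559.1781 × 1.097050 = 613.4463
Market R$604.98 < fair 613.4463: forward underpriced → reverse cash-and-carry (short the stock, invest proceeds at r, pay the dividends, go long the forward).
Profit at T = |F_mkt − F*| = |604.98 − 613.4463| = R$8.47 per share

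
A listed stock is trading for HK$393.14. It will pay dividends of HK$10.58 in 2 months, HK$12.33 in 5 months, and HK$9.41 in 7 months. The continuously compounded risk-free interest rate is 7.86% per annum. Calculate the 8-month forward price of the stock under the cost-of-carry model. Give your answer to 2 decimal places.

HK$381.24

PV(dividends) I = 10.58·e^(−0.0786·2/12) + 12.33·e^(−0.0786·5/12) + 9.41·e^(−0.0786·7/12)
I = 10.4423 + 11.9327 + 8.9883 = 31.3633
F = (S − I)·e^(rT) = (393.14 − 31.3633) · e^(0.0786·8/12)
= 361.7767 · e^0.052400 = 361.7767 × 1.053797 = HK$381.24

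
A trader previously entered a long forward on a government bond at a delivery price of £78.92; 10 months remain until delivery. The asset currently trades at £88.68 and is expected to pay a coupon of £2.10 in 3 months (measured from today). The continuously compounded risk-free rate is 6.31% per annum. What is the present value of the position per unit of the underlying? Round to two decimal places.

PV(remaining coupons) I = 2.10·e^(−0.0631·3/12) = 2.0671
Current forward F = (S − I)·e^(rT) = (88.68 − 2.0671)·e^(0.0631·10/12) = 86.6129 × 1.053990 = 91.2891
Value (long) = (F − K)·e^(−rT) = (91.2891 − 78.92) × 0.948775 = 11.7355
Value = £11.74

£11.74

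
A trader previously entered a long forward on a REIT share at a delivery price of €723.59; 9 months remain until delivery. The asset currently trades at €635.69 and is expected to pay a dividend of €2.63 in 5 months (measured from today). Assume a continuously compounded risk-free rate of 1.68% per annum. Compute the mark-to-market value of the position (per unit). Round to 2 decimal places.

PV(remaining dividends) I = 2.63·e^(−0.0168·5/12) = 2.6117
Current forward F = (S − I)·e^(rT) = (635.69 − 2.6117)·e^(0.0168·9/12) = 633.0783 × 1.012680 = 641.1057
Value (long) = (F − K)·e^(−rT) = (641.1057 − 723.59) × 0.987479 = -81.4515
Value = -€81.45

-€81.45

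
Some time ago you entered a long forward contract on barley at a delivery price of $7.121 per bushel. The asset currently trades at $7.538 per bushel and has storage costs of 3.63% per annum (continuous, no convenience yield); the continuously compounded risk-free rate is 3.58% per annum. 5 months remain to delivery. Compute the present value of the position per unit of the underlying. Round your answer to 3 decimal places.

Current fair forward for the remaining 5 months: F = S·e^((r + u)·T), (r + u) = 0.0358 + 0.0363 = 0.0721
F = 7.538 · e^(0.0721 × 5/12) = 7.538 × 1.030497 = 7.7679
Value of long forward = (F − K)·e^(−rT) = (7.7679 − 7.121) · e^(−0.0358·5/12)
= 0.6469 × 0.985194 = 0.637

$0.637 per bushel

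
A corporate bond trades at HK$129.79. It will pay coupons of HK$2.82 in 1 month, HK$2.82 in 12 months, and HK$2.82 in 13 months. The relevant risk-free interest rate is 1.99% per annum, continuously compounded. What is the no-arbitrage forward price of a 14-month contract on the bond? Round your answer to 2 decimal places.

HK$124.30

PV(coupons) I = 2.82·e^(−0.0199·1/12) + 2.82·e^(−0.0199·12/12) + 2.82·e^(−0.0199·13/12)
I = 2.8153 + 2.7644 + 2.7599 = 8.3396
F = (S − I)·e^(rT) = (129.79 − 8.3396) · e^(0.0199·14/12)
= 121.4504 · e^0.023217 = 121.4504 × 1.023489 = HK$124.30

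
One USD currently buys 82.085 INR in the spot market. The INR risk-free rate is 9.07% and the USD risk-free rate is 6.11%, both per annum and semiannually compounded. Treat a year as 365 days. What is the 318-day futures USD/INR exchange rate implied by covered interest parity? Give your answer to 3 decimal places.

By covered interest parity, F = S · (1+r_INR/2)^(2T) / (1+r_USD/2)^(2T)
= 82.085 × 1.080346 / 1.053834 = 82.085 × 1.025158
F = 84.150 INR per USD

84.150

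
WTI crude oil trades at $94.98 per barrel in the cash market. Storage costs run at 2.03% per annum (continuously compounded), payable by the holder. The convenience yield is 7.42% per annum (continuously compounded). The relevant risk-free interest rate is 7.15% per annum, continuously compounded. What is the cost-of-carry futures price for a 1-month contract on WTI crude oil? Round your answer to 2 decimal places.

Net carry = r + u − y = 0.0715 + 0.0203 − 0.0742 = 0.0176
F = S·e^((r+u−y)T) = 94.98 · e^(0.0176 × 1/12) = 94.98 · e^0.001467
= 94.98 × 1.001468 = $95.12 per barrel

$95.12 per barrel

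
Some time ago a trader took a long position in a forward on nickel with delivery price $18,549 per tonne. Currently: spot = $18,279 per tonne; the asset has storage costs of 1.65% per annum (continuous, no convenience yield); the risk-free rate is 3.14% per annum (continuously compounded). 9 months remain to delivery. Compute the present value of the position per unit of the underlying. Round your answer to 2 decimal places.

$389.33 per tonne

Current fair forward for the remaining 9 months: F = S·e^((r + u)·T), (r + u) = 0.0314 + 0.0165 = 0.0479
F = 18279 · e^(0.0479 × 9/12) = 18279 × 1.03657810 = 18947.6111
Value of long forward = (F − K)·e^(−rT) = (18947.6111 − 18549) · e^(−0.0314·9/12)
= 398.6111 × 0.97672514 = 389.33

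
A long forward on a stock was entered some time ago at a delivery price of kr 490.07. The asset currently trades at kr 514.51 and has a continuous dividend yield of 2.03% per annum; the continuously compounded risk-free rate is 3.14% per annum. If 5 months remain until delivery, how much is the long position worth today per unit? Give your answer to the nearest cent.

Current fair forward for the remaining 5 months: F = S·e^((r − q)·T), (r − q) = 0.0314 − 0.0203 = 0.0111
F = 514.51 · e^(0.0111 × 5/12) = 514.51 × 1.004636 = 516.8953
Value of long forward = (F − K)·e^(−rT) = (516.8953 − 490.07) · e^(−0.0314·5/12)
= 26.8253 × 0.987002 = 26.48

kr 26.48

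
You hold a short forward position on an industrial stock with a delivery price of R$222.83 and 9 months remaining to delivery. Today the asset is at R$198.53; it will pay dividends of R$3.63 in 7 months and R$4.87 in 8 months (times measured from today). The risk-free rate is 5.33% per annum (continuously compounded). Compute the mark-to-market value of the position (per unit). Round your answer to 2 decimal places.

PV(remaining dividends) I = 3.63·e^(−0.0533·7/12) + 4.87·e^(−0.0533·8/12) = 8.2189
Current forward F = (S − I)·e^(rT) = (198.53 − 8.2189)·e^(0.0533·9/12) = 190.3111 × 1.040785 = 198.0729
Value (long) = (F − K)·e^(−rT) = (198.0729 − 222.83) × 0.960813 = -23.7869
Short position value = −(long value) = R$23.79

R$23.79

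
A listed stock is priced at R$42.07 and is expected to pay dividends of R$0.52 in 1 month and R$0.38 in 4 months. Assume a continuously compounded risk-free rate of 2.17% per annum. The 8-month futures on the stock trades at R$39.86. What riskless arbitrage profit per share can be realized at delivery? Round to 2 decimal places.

PV(dividends) I = 0.52·e^(−0.0217·1/12) + 0.38·e^(−0.0217·4/12) = 0.8963
Fair futures F* = (S − I)·e^(rT) = (42.07 − 0.8963)·e^0.014467 = 41.1737 × 1.014572 = 41.7737
Market R$39.86 < fair 41.7737: forward underpriced → reverse cash-and-carry (short the stock, invest proceeds at r, pay the dividends, go long the forward).
Profit at T = |F_mkt − F*| = |39.86 − 41.7737| = R$1.91 per share

R$1.91 per share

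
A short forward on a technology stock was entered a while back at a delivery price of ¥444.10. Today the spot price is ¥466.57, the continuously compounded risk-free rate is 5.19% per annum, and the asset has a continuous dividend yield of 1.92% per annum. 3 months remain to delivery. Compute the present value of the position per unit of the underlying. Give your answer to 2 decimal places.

-¥25.96

Current fair forward for the remaining 3 months: F = S·e^((r − q)·T), (r − q) = 0.0519 − 0.0192 = 0.0327
F = 466.57 · e^(0.0327 × 3/12) = 466.57 × 1.008209 = 470.4001
Value of long forward = (F − K)·e^(−rT) = (470.4001 − 444.10) · e^(−0.0519·3/12)
= 26.3001 × 0.987109 = 25.96
Short position value = −(long value) = -¥25.96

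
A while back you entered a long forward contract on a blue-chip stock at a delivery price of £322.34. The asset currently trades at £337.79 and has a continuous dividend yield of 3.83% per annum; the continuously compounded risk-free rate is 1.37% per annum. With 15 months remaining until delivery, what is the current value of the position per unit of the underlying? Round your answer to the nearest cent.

Current fair forward for the remaining 15 months: F = S·e^((r − q)·T), (r − q) = 0.0137 − 0.0383 = -0.0246
F = 337.79 · e^(-0.0246 × 15/12) = 337.79 × 0.969718 = 327.5610
Value of long forward = (F − K)·e^(−rT) = (327.5610 − 322.34) · e^(−0.0137·15/12)
= 5.2210 × 0.983021 = 5.13

£5.13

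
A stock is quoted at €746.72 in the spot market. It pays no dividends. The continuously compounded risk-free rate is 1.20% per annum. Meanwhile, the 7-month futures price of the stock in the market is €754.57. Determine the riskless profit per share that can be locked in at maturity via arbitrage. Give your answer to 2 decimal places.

Fair futures: F* = S·e^(carry·T), with carry = r = 0.0120
F* = 746.72 · e^(0.0120 × 7/12) = 746.72 · e^0.007000 = 746.72 × 1.007025 = €751.9657
Market €754.57 > fair €751.9657: forward overpriced → cash-and-carry (buy spot, short the forward).
At maturity, profit = |F_mkt − F*| = |754.57 − 751.9657| = €2.60 per share

€2.60 per share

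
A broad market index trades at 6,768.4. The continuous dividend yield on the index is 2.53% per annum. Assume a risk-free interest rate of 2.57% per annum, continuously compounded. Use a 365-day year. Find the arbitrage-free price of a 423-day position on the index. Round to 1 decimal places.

F = S·e^((r − q)T) = 6768.4 · e^((0.0257 − 0.0253) × 423/365)
= 6768.4 · e^0.000464 = 6768.4 × 1.000464
F = 6,771.5

6,771.5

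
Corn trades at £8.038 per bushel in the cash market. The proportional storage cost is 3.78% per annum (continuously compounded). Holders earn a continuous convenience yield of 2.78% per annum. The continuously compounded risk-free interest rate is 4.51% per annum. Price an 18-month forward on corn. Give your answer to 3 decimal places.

£8.731 per bushel

Net carry = r + u − y = 0.0451 + 0.0378 − 0.0278 = 0.0551
F = S·e^((r+u−y)T) = 8.038 · e^(0.0551 × 18/12) = 8.038 · e^0.082650
= 8.038 × 1.086162 = £8.731 per bushel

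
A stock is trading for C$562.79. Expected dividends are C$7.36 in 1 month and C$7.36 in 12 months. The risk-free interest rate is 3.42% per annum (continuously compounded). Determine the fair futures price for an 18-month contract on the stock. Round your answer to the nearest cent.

PV(dividends) I = 7.36·e^(−0.0342·1/12) + 7.36·e^(−0.0342·12/12)
I = 7.3391 + 7.1125 = 14.4516
F = (S − I)·e^(rT) = (562.79 − 14.4516) · e^(0.0342·18/12)
= 548.3384 · e^0.051300 = 548.3384 × 1.052639 = C$577.20

C$577.20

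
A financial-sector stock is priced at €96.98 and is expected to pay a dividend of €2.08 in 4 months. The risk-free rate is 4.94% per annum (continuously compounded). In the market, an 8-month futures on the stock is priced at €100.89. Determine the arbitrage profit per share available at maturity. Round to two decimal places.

PV(dividends) I = 2.08·e^(−0.0494·4/12) = 2.0460
Fair futures F* = (S − I)·e^(rT) = (96.98 − 2.0460)·e^0.032933 = 94.9340 × 1.033481 = 98.1125
Market €100.89 > fair 98.1125: forward overpriced → cash-and-carry (borrow at r, buy the stock and collect the dividends, short the forward).
Profit at T = |F_mkt − F*| = |100.89 − 98.1125| = €2.78 per share

€2.78 per share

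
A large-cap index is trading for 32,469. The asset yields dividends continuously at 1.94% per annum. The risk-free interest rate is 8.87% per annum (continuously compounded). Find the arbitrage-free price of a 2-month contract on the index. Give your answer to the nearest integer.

32,846

F = S·e^((r − q)T) = 32469 · e^((0.0887 − 0.0194) × 2/12)
= 32469 · e^0.011550 = 32469 × 1.011617
F = 32,846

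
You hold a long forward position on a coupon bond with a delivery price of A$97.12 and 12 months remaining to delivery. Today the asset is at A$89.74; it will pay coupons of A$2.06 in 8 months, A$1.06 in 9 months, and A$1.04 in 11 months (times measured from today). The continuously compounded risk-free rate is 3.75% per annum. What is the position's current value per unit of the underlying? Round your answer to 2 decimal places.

-A$7.85

PV(remaining coupons) I = 2.06·e^(−0.0375·8/12) + 1.06·e^(−0.0375·9/12) + 1.04·e^(−0.0375·11/12) = 4.0446
Current forward F = (S − I)·e^(rT) = (89.74 − 4.0446)·e^(0.0375·12/12) = 85.6954 × 1.038212 = 88.9700
Value (long) = (F − K)·e^(−rT) = (88.9700 − 97.12) × 0.963194 = -7.8500
Value = -A$7.85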